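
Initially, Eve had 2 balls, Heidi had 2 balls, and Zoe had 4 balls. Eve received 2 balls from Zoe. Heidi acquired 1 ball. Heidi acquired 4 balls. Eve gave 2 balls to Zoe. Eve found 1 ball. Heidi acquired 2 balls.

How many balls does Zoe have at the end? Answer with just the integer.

Tracking counts step by step:
Start: Eve=2, Heidi=2, Zoe=4
Event 1 (Zoe -> Eve, 2): Zoe: 4 -> 2, Eve: 2 -> 4. State: Eve=4, Heidi=2, Zoe=2
Event 2 (Heidi +1): Heidi: 2 -> 3. State: Eve=4, Heidi=3, Zoe=2
Event 3 (Heidi +4): Heidi: 3 -> 7. State: Eve=4, Heidi=7, Zoe=2
Event 4 (Eve -> Zoe, 2): Eve: 4 -> 2, Zoe: 2 -> 4. State: Eve=2, Heidi=7, Zoe=4
Event 5 (Eve +1): Eve: 2 -> 3. State: Eve=3, Heidi=7, Zoe=4
Event 6 (Heidi +2): Heidi: 7 -> 9. State: Eve=3, Heidi=9, Zoe=4

Zoe's final count: 4

Answer: 4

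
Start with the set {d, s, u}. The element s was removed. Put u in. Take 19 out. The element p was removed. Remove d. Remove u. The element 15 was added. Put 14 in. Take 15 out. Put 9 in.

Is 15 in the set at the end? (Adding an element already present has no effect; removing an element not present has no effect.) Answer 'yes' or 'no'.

Tracking the set through each operation:
Start: {d, s, u}
Event 1 (remove s): removed. Set: {d, u}
Event 2 (add u): already present, no change. Set: {d, u}
Event 3 (remove 19): not present, no change. Set: {d, u}
Event 4 (remove p): not present, no change. Set: {d, u}
Event 5 (remove d): removed. Set: {u}
Event 6 (remove u): removed. Set: {}
Event 7 (add 15): added. Set: {15}
Event 8 (add 14): added. Set: {14, 15}
Event 9 (remove 15): removed. Set: {14}
Event 10 (add 9): added. Set: {14, 9}

Final set: {14, 9} (size 2)
15 is NOT in the final set.

Answer: no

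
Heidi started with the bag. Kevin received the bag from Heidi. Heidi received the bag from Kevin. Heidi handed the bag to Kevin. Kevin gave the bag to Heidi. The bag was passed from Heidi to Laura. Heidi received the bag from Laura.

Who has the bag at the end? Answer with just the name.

Tracking the bag through each event:
Start: Heidi has the bag.
After event 1: Kevin has the bag.
After event 2: Heidi has the bag.
After event 3: Kevin has the bag.
After event 4: Heidi has the bag.
After event 5: Laura has the bag.
After event 6: Heidi has the bag.

Answer: Heidi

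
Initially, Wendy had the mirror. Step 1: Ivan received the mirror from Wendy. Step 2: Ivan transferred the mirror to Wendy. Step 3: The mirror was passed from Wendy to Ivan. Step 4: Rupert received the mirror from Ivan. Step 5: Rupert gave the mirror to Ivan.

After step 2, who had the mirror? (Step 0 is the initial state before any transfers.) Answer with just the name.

Tracking the mirror holder through step 2:
After step 0 (start): Wendy
After step 1: Ivan
After step 2: Wendy

At step 2, the holder is Wendy.

Answer: Wendy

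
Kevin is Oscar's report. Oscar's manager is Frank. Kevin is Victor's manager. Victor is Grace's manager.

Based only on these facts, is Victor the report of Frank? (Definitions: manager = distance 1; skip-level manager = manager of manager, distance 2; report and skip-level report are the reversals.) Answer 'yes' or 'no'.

Answer: no

Derivation:
Reconstructing the manager chain from the given facts:
  Frank -> Oscar -> Kevin -> Victor -> Grace
(each arrow means 'manager of the next')
Positions in the chain (0 = top):
  position of Frank: 0
  position of Oscar: 1
  position of Kevin: 2
  position of Victor: 3
  position of Grace: 4

Victor is at position 3, Frank is at position 0; signed distance (j - i) = -3.
'report' requires j - i = -1. Actual distance is -3, so the relation does NOT hold.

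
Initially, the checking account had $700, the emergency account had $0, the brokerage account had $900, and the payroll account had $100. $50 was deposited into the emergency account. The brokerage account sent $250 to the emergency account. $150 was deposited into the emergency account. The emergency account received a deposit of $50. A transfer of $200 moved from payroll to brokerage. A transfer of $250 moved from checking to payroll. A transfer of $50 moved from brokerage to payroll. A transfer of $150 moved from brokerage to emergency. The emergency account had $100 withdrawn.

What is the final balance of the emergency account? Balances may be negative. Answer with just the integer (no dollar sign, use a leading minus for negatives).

Tracking account balances step by step:
Start: checking=700, emergency=0, brokerage=900, payroll=100
Event 1 (deposit 50 to emergency): emergency: 0 + 50 = 50. Balances: checking=700, emergency=50, brokerage=900, payroll=100
Event 2 (transfer 250 brokerage -> emergency): brokerage: 900 - 250 = 650, emergency: 50 + 250 = 300. Balances: checking=700, emergency=300, brokerage=650, payroll=100
Event 3 (deposit 150 to emergency): emergency: 300 + 150 = 450. Balances: checking=700, emergency=450, brokerage=650, payroll=100
Event 4 (deposit 50 to emergency): emergency: 450 + 50 = 500. Balances: checking=700, emergency=500, brokerage=650, payroll=100
Event 5 (transfer 200 payroll -> brokerage): payroll: 100 - 200 = -100, brokerage: 650 + 200 = 850. Balances: checking=700, emergency=500, brokerage=850, payroll=-100
Event 6 (transfer 250 checking -> payroll): checking: 700 - 250 = 450, payroll: -100 + 250 = 150. Balances: checking=450, emergency=500, brokerage=850, payroll=150
Event 7 (transfer 50 brokerage -> payroll): brokerage: 850 - 50 = 800, payroll: 150 + 50 = 200. Balances: checking=450, emergency=500, brokerage=800, payroll=200
Event 8 (transfer 150 brokerage -> emergency): brokerage: 800 - 150 = 650, emergency: 500 + 150 = 650. Balances: checking=450, emergency=650, brokerage=650, payroll=200
Event 9 (withdraw 100 from emergency): emergency: 650 - 100 = 550. Balances: checking=450, emergency=550, brokerage=650, payroll=200

Final balance of emergency: 550

Answer: 550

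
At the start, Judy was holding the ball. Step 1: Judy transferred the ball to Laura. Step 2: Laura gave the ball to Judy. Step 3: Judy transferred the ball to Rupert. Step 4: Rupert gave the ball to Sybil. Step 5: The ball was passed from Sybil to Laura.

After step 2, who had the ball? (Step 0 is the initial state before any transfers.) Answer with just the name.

Tracking the ball holder through step 2:
After step 0 (start): Judy
After step 1: Laura
After step 2: Judy

At step 2, the holder is Judy.

Answer: Judy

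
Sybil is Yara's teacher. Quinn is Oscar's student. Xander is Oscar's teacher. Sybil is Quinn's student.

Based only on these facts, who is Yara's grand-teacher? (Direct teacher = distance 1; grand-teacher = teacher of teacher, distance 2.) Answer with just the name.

Answer: Quinn

Derivation:
Reconstructing the teacher chain from the given facts:
  Xander -> Oscar -> Quinn -> Sybil -> Yara
(each arrow means 'teacher of the next')
Positions in the chain (0 = top):
  position of Xander: 0
  position of Oscar: 1
  position of Quinn: 2
  position of Sybil: 3
  position of Yara: 4

Yara is at position 4; the grand-teacher is 2 steps up the chain, i.e. position 2: Quinn.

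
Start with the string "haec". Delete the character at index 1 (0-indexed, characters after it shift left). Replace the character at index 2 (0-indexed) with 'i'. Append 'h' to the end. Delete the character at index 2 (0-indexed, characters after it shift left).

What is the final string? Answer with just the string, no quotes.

Applying each edit step by step:
Start: "haec"
Op 1 (delete idx 1 = 'a'): "haec" -> "hec"
Op 2 (replace idx 2: 'c' -> 'i'): "hec" -> "hei"
Op 3 (append 'h'): "hei" -> "heih"
Op 4 (delete idx 2 = 'i'): "heih" -> "heh"

Answer: heh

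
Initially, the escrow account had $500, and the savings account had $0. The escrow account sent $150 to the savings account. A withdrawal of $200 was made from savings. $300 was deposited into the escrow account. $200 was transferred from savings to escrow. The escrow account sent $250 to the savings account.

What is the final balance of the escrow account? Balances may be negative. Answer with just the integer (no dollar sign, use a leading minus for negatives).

Answer: 600

Derivation:
Tracking account balances step by step:
Start: escrow=500, savings=0
Event 1 (transfer 150 escrow -> savings): escrow: 500 - 150 = 350, savings: 0 + 150 = 150. Balances: escrow=350, savings=150
Event 2 (withdraw 200 from savings): savings: 150 - 200 = -50. Balances: escrow=350, savings=-50
Event 3 (deposit 300 to escrow): escrow: 350 + 300 = 650. Balances: escrow=650, savings=-50
Event 4 (transfer 200 savings -> escrow): savings: -50 - 200 = -250, escrow: 650 + 200 = 850. Balances: escrow=850, savings=-250
Event 5 (transfer 250 escrow -> savings): escrow: 850 - 250 = 600, savings: -250 + 250 = 0. Balances: escrow=600, savings=0

Final balance of escrow: 600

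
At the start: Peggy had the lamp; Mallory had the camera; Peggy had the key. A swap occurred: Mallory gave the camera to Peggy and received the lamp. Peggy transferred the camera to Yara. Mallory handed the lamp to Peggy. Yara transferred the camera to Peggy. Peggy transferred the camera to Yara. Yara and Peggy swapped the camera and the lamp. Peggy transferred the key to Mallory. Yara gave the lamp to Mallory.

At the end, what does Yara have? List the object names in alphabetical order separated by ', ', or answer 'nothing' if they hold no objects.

Answer: nothing

Derivation:
Tracking all object holders:
Start: lamp:Peggy, camera:Mallory, key:Peggy
Event 1 (swap camera<->lamp: now camera:Peggy, lamp:Mallory). State: lamp:Mallory, camera:Peggy, key:Peggy
Event 2 (give camera: Peggy -> Yara). State: lamp:Mallory, camera:Yara, key:Peggy
Event 3 (give lamp: Mallory -> Peggy). State: lamp:Peggy, camera:Yara, key:Peggy
Event 4 (give camera: Yara -> Peggy). State: lamp:Peggy, camera:Peggy, key:Peggy
Event 5 (give camera: Peggy -> Yara). State: lamp:Peggy, camera:Yara, key:Peggy
Event 6 (swap camera<->lamp: now camera:Peggy, lamp:Yara). State: lamp:Yara, camera:Peggy, key:Peggy
Event 7 (give key: Peggy -> Mallory). State: lamp:Yara, camera:Peggy, key:Mallory
Event 8 (give lamp: Yara -> Mallory). State: lamp:Mallory, camera:Peggy, key:Mallory

Final state: lamp:Mallory, camera:Peggy, key:Mallory
Yara holds: (nothing).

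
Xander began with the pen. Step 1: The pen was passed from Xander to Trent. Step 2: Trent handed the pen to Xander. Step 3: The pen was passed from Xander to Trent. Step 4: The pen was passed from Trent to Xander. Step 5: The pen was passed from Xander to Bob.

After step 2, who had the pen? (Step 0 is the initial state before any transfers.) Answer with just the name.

Answer: Xander

Derivation:
Tracking the pen holder through step 2:
After step 0 (start): Xander
After step 1: Trent
After step 2: Xander

At step 2, the holder is Xander.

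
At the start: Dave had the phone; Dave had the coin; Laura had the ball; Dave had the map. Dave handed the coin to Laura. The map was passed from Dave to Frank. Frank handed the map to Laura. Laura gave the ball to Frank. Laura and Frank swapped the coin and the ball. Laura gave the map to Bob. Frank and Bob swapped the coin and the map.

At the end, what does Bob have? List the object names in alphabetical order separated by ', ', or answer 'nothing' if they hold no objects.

Answer: coin

Derivation:
Tracking all object holders:
Start: phone:Dave, coin:Dave, ball:Laura, map:Dave
Event 1 (give coin: Dave -> Laura). State: phone:Dave, coin:Laura, ball:Laura, map:Dave
Event 2 (give map: Dave -> Frank). State: phone:Dave, coin:Laura, ball:Laura, map:Frank
Event 3 (give map: Frank -> Laura). State: phone:Dave, coin:Laura, ball:Laura, map:Laura
Event 4 (give ball: Laura -> Frank). State: phone:Dave, coin:Laura, ball:Frank, map:Laura
Event 5 (swap coin<->ball: now coin:Frank, ball:Laura). State: phone:Dave, coin:Frank, ball:Laura, map:Laura
Event 6 (give map: Laura -> Bob). State: phone:Dave, coin:Frank, ball:Laura, map:Bob
Event 7 (swap coin<->map: now coin:Bob, map:Frank). State: phone:Dave, coin:Bob, ball:Laura, map:Frank

Final state: phone:Dave, coin:Bob, ball:Laura, map:Frank
Bob holds: coin.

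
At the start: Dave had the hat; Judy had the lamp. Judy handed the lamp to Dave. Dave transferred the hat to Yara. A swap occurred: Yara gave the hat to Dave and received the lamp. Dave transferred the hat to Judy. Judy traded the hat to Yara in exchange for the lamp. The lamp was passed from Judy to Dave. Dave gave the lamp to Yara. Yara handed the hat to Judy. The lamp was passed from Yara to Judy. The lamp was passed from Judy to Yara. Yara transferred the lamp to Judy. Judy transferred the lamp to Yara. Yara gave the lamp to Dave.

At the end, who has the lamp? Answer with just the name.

Tracking all object holders:
Start: hat:Dave, lamp:Judy
Event 1 (give lamp: Judy -> Dave). State: hat:Dave, lamp:Dave
Event 2 (give hat: Dave -> Yara). State: hat:Yara, lamp:Dave
Event 3 (swap hat<->lamp: now hat:Dave, lamp:Yara). State: hat:Dave, lamp:Yara
Event 4 (give hat: Dave -> Judy). State: hat:Judy, lamp:Yara
Event 5 (swap hat<->lamp: now hat:Yara, lamp:Judy). State: hat:Yara, lamp:Judy
Event 6 (give lamp: Judy -> Dave). State: hat:Yara, lamp:Dave
Event 7 (give lamp: Dave -> Yara). State: hat:Yara, lamp:Yara
Event 8 (give hat: Yara -> Judy). State: hat:Judy, lamp:Yara
Event 9 (give lamp: Yara -> Judy). State: hat:Judy, lamp:Judy
Event 10 (give lamp: Judy -> Yara). State: hat:Judy, lamp:Yara
Event 11 (give lamp: Yara -> Judy). State: hat:Judy, lamp:Judy
Event 12 (give lamp: Judy -> Yara). State: hat:Judy, lamp:Yara
Event 13 (give lamp: Yara -> Dave). State: hat:Judy, lamp:Dave

Final state: hat:Judy, lamp:Dave
The lamp is held by Dave.

Answer: Dave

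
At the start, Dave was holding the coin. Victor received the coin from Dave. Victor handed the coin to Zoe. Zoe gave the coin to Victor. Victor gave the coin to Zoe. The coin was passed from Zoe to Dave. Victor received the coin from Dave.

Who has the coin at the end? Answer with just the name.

Answer: Victor

Derivation:
Tracking the coin through each event:
Start: Dave has the coin.
After event 1: Victor has the coin.
After event 2: Zoe has the coin.
After event 3: Victor has the coin.
After event 4: Zoe has the coin.
After event 5: Dave has the coin.
After event 6: Victor has the coin.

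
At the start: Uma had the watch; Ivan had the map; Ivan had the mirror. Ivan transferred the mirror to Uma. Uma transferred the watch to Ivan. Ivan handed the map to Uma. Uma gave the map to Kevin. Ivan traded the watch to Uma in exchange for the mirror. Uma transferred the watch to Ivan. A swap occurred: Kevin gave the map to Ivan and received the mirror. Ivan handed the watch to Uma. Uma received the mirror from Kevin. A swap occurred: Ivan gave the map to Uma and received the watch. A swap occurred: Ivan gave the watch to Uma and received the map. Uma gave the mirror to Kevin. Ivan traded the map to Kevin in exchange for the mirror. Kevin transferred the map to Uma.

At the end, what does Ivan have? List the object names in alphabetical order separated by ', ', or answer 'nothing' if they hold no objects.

Answer: mirror

Derivation:
Tracking all object holders:
Start: watch:Uma, map:Ivan, mirror:Ivan
Event 1 (give mirror: Ivan -> Uma). State: watch:Uma, map:Ivan, mirror:Uma
Event 2 (give watch: Uma -> Ivan). State: watch:Ivan, map:Ivan, mirror:Uma
Event 3 (give map: Ivan -> Uma). State: watch:Ivan, map:Uma, mirror:Uma
Event 4 (give map: Uma -> Kevin). State: watch:Ivan, map:Kevin, mirror:Uma
Event 5 (swap watch<->mirror: now watch:Uma, mirror:Ivan). State: watch:Uma, map:Kevin, mirror:Ivan
Event 6 (give watch: Uma -> Ivan). State: watch:Ivan, map:Kevin, mirror:Ivan
Event 7 (swap map<->mirror: now map:Ivan, mirror:Kevin). State: watch:Ivan, map:Ivan, mirror:Kevin
Event 8 (give watch: Ivan -> Uma). State: watch:Uma, map:Ivan, mirror:Kevin
Event 9 (give mirror: Kevin -> Uma). State: watch:Uma, map:Ivan, mirror:Uma
Event 10 (swap map<->watch: now map:Uma, watch:Ivan). State: watch:Ivan, map:Uma, mirror:Uma
Event 11 (swap watch<->map: now watch:Uma, map:Ivan). State: watch:Uma, map:Ivan, mirror:Uma
Event 12 (give mirror: Uma -> Kevin). State: watch:Uma, map:Ivan, mirror:Kevin
Event 13 (swap map<->mirror: now map:Kevin, mirror:Ivan). State: watch:Uma, map:Kevin, mirror:Ivan
Event 14 (give map: Kevin -> Uma). State: watch:Uma, map:Uma, mirror:Ivan

Final state: watch:Uma, map:Uma, mirror:Ivan
Ivan holds: mirror.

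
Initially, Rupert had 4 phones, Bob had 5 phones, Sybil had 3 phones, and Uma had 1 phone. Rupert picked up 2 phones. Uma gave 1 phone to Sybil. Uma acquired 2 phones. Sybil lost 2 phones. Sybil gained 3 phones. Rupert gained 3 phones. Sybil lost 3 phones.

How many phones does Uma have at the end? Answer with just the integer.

Answer: 2

Derivation:
Tracking counts step by step:
Start: Rupert=4, Bob=5, Sybil=3, Uma=1
Event 1 (Rupert +2): Rupert: 4 -> 6. State: Rupert=6, Bob=5, Sybil=3, Uma=1
Event 2 (Uma -> Sybil, 1): Uma: 1 -> 0, Sybil: 3 -> 4. State: Rupert=6, Bob=5, Sybil=4, Uma=0
Event 3 (Uma +2): Uma: 0 -> 2. State: Rupert=6, Bob=5, Sybil=4, Uma=2
Event 4 (Sybil -2): Sybil: 4 -> 2. State: Rupert=6, Bob=5, Sybil=2, Uma=2
Event 5 (Sybil +3): Sybil: 2 -> 5. State: Rupert=6, Bob=5, Sybil=5, Uma=2
Event 6 (Rupert +3): Rupert: 6 -> 9. State: Rupert=9, Bob=5, Sybil=5, Uma=2
Event 7 (Sybil -3): Sybil: 5 -> 2. State: Rupert=9, Bob=5, Sybil=2, Uma=2

Uma's final count: 2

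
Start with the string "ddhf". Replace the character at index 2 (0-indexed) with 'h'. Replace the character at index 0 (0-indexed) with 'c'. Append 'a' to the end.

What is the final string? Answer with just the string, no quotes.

Applying each edit step by step:
Start: "ddhf"
Op 1 (replace idx 2: 'h' -> 'h'): "ddhf" -> "ddhf"
Op 2 (replace idx 0: 'd' -> 'c'): "ddhf" -> "cdhf"
Op 3 (append 'a'): "cdhf" -> "cdhfa"

Answer: cdhfa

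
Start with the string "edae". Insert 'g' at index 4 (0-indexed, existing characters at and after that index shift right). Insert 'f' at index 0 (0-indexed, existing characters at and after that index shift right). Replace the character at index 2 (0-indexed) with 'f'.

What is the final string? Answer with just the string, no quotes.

Applying each edit step by step:
Start: "edae"
Op 1 (insert 'g' at idx 4): "edae" -> "edaeg"
Op 2 (insert 'f' at idx 0): "edaeg" -> "fedaeg"
Op 3 (replace idx 2: 'd' -> 'f'): "fedaeg" -> "fefaeg"

Answer: fefaeg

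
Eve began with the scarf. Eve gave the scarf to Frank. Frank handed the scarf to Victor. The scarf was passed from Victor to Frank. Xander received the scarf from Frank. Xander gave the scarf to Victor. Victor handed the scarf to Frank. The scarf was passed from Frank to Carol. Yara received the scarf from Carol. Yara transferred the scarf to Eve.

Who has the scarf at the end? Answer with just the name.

Tracking the scarf through each event:
Start: Eve has the scarf.
After event 1: Frank has the scarf.
After event 2: Victor has the scarf.
After event 3: Frank has the scarf.
After event 4: Xander has the scarf.
After event 5: Victor has the scarf.
After event 6: Frank has the scarf.
After event 7: Carol has the scarf.
After event 8: Yara has the scarf.
After event 9: Eve has the scarf.

Answer: Eve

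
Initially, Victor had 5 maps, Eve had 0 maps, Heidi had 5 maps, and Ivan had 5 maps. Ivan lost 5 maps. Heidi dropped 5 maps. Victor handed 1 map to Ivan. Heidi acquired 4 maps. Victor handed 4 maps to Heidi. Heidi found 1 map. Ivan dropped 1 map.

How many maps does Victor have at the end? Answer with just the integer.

Answer: 0

Derivation:
Tracking counts step by step:
Start: Victor=5, Eve=0, Heidi=5, Ivan=5
Event 1 (Ivan -5): Ivan: 5 -> 0. State: Victor=5, Eve=0, Heidi=5, Ivan=0
Event 2 (Heidi -5): Heidi: 5 -> 0. State: Victor=5, Eve=0, Heidi=0, Ivan=0
Event 3 (Victor -> Ivan, 1): Victor: 5 -> 4, Ivan: 0 -> 1. State: Victor=4, Eve=0, Heidi=0, Ivan=1
Event 4 (Heidi +4): Heidi: 0 -> 4. State: Victor=4, Eve=0, Heidi=4, Ivan=1
Event 5 (Victor -> Heidi, 4): Victor: 4 -> 0, Heidi: 4 -> 8. State: Victor=0, Eve=0, Heidi=8, Ivan=1
Event 6 (Heidi +1): Heidi: 8 -> 9. State: Victor=0, Eve=0, Heidi=9, Ivan=1
Event 7 (Ivan -1): Ivan: 1 -> 0. State: Victor=0, Eve=0, Heidi=9, Ivan=0

Victor's final count: 0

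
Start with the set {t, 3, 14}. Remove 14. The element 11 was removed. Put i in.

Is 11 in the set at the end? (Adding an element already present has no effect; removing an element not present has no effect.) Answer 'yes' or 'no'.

Answer: no

Derivation:
Tracking the set through each operation:
Start: {14, 3, t}
Event 1 (remove 14): removed. Set: {3, t}
Event 2 (remove 11): not present, no change. Set: {3, t}
Event 3 (add i): added. Set: {3, i, t}

Final set: {3, i, t} (size 3)
11 is NOT in the final set.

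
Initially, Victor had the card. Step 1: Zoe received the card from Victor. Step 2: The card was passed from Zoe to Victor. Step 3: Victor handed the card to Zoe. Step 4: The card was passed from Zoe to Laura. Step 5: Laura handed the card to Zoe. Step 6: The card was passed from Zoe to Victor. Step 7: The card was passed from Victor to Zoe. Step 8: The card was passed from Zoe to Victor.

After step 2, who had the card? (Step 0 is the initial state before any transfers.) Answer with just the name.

Answer: Victor

Derivation:
Tracking the card holder through step 2:
After step 0 (start): Victor
After step 1: Zoe
After step 2: Victor

At step 2, the holder is Victor.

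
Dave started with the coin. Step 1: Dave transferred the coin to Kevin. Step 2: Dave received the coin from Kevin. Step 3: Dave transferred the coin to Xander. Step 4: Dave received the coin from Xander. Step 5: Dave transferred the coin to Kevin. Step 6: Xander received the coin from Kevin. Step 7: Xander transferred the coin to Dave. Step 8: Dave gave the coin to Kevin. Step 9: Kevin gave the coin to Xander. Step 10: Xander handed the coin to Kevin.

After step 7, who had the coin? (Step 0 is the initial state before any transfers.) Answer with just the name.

Answer: Dave

Derivation:
Tracking the coin holder through step 7:
After step 0 (start): Dave
After step 1: Kevin
After step 2: Dave
After step 3: Xander
After step 4: Dave
After step 5: Kevin
After step 6: Xander
After step 7: Dave

At step 7, the holder is Dave.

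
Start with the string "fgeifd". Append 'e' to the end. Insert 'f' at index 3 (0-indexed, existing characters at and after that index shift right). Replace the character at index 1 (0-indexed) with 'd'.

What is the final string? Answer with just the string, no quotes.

Answer: fdefifde

Derivation:
Applying each edit step by step:
Start: "fgeifd"
Op 1 (append 'e'): "fgeifd" -> "fgeifde"
Op 2 (insert 'f' at idx 3): "fgeifde" -> "fgefifde"
Op 3 (replace idx 1: 'g' -> 'd'): "fgefifde" -> "fdefifde"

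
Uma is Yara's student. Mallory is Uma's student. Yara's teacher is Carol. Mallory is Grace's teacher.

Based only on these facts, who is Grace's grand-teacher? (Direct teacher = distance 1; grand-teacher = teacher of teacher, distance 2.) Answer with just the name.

Answer: Uma

Derivation:
Reconstructing the teacher chain from the given facts:
  Carol -> Yara -> Uma -> Mallory -> Grace
(each arrow means 'teacher of the next')
Positions in the chain (0 = top):
  position of Carol: 0
  position of Yara: 1
  position of Uma: 2
  position of Mallory: 3
  position of Grace: 4

Grace is at position 4; the grand-teacher is 2 steps up the chain, i.e. position 2: Uma.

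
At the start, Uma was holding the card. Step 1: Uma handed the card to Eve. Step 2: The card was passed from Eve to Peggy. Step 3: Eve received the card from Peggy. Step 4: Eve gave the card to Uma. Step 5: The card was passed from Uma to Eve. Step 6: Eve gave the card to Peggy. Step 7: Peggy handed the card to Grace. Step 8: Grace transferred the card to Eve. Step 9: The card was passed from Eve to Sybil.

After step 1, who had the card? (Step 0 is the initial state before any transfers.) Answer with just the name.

Answer: Eve

Derivation:
Tracking the card holder through step 1:
After step 0 (start): Uma
After step 1: Eve

At step 1, the holder is Eve.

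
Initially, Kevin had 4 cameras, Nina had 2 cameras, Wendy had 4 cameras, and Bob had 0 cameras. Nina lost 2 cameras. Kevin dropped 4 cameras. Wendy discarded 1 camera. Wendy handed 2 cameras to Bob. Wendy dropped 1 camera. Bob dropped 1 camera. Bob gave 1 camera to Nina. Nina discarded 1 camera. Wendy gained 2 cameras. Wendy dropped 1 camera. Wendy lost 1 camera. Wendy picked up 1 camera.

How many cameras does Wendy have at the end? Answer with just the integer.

Answer: 1

Derivation:
Tracking counts step by step:
Start: Kevin=4, Nina=2, Wendy=4, Bob=0
Event 1 (Nina -2): Nina: 2 -> 0. State: Kevin=4, Nina=0, Wendy=4, Bob=0
Event 2 (Kevin -4): Kevin: 4 -> 0. State: Kevin=0, Nina=0, Wendy=4, Bob=0
Event 3 (Wendy -1): Wendy: 4 -> 3. State: Kevin=0, Nina=0, Wendy=3, Bob=0
Event 4 (Wendy -> Bob, 2): Wendy: 3 -> 1, Bob: 0 -> 2. State: Kevin=0, Nina=0, Wendy=1, Bob=2
Event 5 (Wendy -1): Wendy: 1 -> 0. State: Kevin=0, Nina=0, Wendy=0, Bob=2
Event 6 (Bob -1): Bob: 2 -> 1. State: Kevin=0, Nina=0, Wendy=0, Bob=1
Event 7 (Bob -> Nina, 1): Bob: 1 -> 0, Nina: 0 -> 1. State: Kevin=0, Nina=1, Wendy=0, Bob=0
Event 8 (Nina -1): Nina: 1 -> 0. State: Kevin=0, Nina=0, Wendy=0, Bob=0
Event 9 (Wendy +2): Wendy: 0 -> 2. State: Kevin=0, Nina=0, Wendy=2, Bob=0
Event 10 (Wendy -1): Wendy: 2 -> 1. State: Kevin=0, Nina=0, Wendy=1, Bob=0
Event 11 (Wendy -1): Wendy: 1 -> 0. State: Kevin=0, Nina=0, Wendy=0, Bob=0
Event 12 (Wendy +1): Wendy: 0 -> 1. State: Kevin=0, Nina=0, Wendy=1, Bob=0

Wendy's final count: 1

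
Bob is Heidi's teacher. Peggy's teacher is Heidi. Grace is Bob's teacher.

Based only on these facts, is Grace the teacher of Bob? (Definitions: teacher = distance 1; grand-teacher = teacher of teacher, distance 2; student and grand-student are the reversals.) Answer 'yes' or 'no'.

Answer: yes

Derivation:
Reconstructing the teacher chain from the given facts:
  Grace -> Bob -> Heidi -> Peggy
(each arrow means 'teacher of the next')
Positions in the chain (0 = top):
  position of Grace: 0
  position of Bob: 1
  position of Heidi: 2
  position of Peggy: 3

Grace is at position 0, Bob is at position 1; signed distance (j - i) = 1.
'teacher' requires j - i = 1. Actual distance is 1, so the relation HOLDS.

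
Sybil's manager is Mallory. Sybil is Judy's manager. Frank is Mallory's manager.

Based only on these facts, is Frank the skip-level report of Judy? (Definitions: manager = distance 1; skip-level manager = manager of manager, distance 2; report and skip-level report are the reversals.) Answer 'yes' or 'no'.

Reconstructing the manager chain from the given facts:
  Frank -> Mallory -> Sybil -> Judy
(each arrow means 'manager of the next')
Positions in the chain (0 = top):
  position of Frank: 0
  position of Mallory: 1
  position of Sybil: 2
  position of Judy: 3

Frank is at position 0, Judy is at position 3; signed distance (j - i) = 3.
'skip-level report' requires j - i = -2. Actual distance is 3, so the relation does NOT hold.

Answer: no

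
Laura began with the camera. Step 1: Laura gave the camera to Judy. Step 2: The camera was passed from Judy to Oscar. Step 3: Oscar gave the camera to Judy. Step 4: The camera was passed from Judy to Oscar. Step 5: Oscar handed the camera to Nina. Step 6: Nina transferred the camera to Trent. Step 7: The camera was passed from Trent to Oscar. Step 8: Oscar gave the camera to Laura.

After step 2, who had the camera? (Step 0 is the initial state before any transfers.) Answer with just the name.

Tracking the camera holder through step 2:
After step 0 (start): Laura
After step 1: Judy
After step 2: Oscar

At step 2, the holder is Oscar.

Answer: Oscar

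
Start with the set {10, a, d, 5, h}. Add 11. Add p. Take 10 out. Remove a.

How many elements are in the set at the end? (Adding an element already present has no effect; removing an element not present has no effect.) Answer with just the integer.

Answer: 5

Derivation:
Tracking the set through each operation:
Start: {10, 5, a, d, h}
Event 1 (add 11): added. Set: {10, 11, 5, a, d, h}
Event 2 (add p): added. Set: {10, 11, 5, a, d, h, p}
Event 3 (remove 10): removed. Set: {11, 5, a, d, h, p}
Event 4 (remove a): removed. Set: {11, 5, d, h, p}

Final set: {11, 5, d, h, p} (size 5)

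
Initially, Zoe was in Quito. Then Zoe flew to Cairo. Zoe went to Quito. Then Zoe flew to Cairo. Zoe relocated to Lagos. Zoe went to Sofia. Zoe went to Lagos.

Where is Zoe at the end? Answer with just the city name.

Tracking Zoe's location:
Start: Zoe is in Quito.
After move 1: Quito -> Cairo. Zoe is in Cairo.
After move 2: Cairo -> Quito. Zoe is in Quito.
After move 3: Quito -> Cairo. Zoe is in Cairo.
After move 4: Cairo -> Lagos. Zoe is in Lagos.
After move 5: Lagos -> Sofia. Zoe is in Sofia.
After move 6: Sofia -> Lagos. Zoe is in Lagos.

Answer: Lagos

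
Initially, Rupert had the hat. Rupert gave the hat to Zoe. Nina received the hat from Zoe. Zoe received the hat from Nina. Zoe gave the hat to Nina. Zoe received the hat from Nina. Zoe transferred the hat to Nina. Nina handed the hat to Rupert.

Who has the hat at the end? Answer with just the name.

Answer: Rupert

Derivation:
Tracking the hat through each event:
Start: Rupert has the hat.
After event 1: Zoe has the hat.
After event 2: Nina has the hat.
After event 3: Zoe has the hat.
After event 4: Nina has the hat.
After event 5: Zoe has the hat.
After event 6: Nina has the hat.
After event 7: Rupert has the hat.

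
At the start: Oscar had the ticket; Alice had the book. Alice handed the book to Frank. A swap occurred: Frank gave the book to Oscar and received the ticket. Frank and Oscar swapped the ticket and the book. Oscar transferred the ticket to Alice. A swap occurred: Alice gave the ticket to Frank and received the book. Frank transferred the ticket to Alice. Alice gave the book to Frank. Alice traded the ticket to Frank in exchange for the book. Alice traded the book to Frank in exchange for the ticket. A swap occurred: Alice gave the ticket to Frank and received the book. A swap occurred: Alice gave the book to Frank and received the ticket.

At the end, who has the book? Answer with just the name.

Tracking all object holders:
Start: ticket:Oscar, book:Alice
Event 1 (give book: Alice -> Frank). State: ticket:Oscar, book:Frank
Event 2 (swap book<->ticket: now book:Oscar, ticket:Frank). State: ticket:Frank, book:Oscar
Event 3 (swap ticket<->book: now ticket:Oscar, book:Frank). State: ticket:Oscar, book:Frank
Event 4 (give ticket: Oscar -> Alice). State: ticket:Alice, book:Frank
Event 5 (swap ticket<->book: now ticket:Frank, book:Alice). State: ticket:Frank, book:Alice
Event 6 (give ticket: Frank -> Alice). State: ticket:Alice, book:Alice
Event 7 (give book: Alice -> Frank). State: ticket:Alice, book:Frank
Event 8 (swap ticket<->book: now ticket:Frank, book:Alice). State: ticket:Frank, book:Alice
Event 9 (swap book<->ticket: now book:Frank, ticket:Alice). State: ticket:Alice, book:Frank
Event 10 (swap ticket<->book: now ticket:Frank, book:Alice). State: ticket:Frank, book:Alice
Event 11 (swap book<->ticket: now book:Frank, ticket:Alice). State: ticket:Alice, book:Frank

Final state: ticket:Alice, book:Frank
The book is held by Frank.

Answer: Frank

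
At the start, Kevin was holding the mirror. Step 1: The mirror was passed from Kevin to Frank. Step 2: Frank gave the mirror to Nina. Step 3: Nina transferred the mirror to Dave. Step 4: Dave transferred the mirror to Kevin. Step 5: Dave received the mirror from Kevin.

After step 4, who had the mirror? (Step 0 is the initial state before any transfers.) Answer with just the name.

Tracking the mirror holder through step 4:
After step 0 (start): Kevin
After step 1: Frank
After step 2: Nina
After step 3: Dave
After step 4: Kevin

At step 4, the holder is Kevin.

Answer: Kevin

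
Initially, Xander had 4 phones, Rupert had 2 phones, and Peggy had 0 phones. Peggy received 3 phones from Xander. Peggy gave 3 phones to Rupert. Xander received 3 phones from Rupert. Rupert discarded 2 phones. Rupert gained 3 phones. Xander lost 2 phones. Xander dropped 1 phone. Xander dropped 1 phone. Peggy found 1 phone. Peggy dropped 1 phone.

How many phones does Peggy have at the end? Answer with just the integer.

Tracking counts step by step:
Start: Xander=4, Rupert=2, Peggy=0
Event 1 (Xander -> Peggy, 3): Xander: 4 -> 1, Peggy: 0 -> 3. State: Xander=1, Rupert=2, Peggy=3
Event 2 (Peggy -> Rupert, 3): Peggy: 3 -> 0, Rupert: 2 -> 5. State: Xander=1, Rupert=5, Peggy=0
Event 3 (Rupert -> Xander, 3): Rupert: 5 -> 2, Xander: 1 -> 4. State: Xander=4, Rupert=2, Peggy=0
Event 4 (Rupert -2): Rupert: 2 -> 0. State: Xander=4, Rupert=0, Peggy=0
Event 5 (Rupert +3): Rupert: 0 -> 3. State: Xander=4, Rupert=3, Peggy=0
Event 6 (Xander -2): Xander: 4 -> 2. State: Xander=2, Rupert=3, Peggy=0
Event 7 (Xander -1): Xander: 2 -> 1. State: Xander=1, Rupert=3, Peggy=0
Event 8 (Xander -1): Xander: 1 -> 0. State: Xander=0, Rupert=3, Peggy=0
Event 9 (Peggy +1): Peggy: 0 -> 1. State: Xander=0, Rupert=3, Peggy=1
Event 10 (Peggy -1): Peggy: 1 -> 0. State: Xander=0, Rupert=3, Peggy=0

Peggy's final count: 0

Answer: 0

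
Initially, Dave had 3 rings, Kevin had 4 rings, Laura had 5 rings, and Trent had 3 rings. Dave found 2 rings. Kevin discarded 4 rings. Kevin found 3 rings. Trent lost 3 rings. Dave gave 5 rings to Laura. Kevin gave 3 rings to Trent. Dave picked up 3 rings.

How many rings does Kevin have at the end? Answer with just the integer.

Tracking counts step by step:
Start: Dave=3, Kevin=4, Laura=5, Trent=3
Event 1 (Dave +2): Dave: 3 -> 5. State: Dave=5, Kevin=4, Laura=5, Trent=3
Event 2 (Kevin -4): Kevin: 4 -> 0. State: Dave=5, Kevin=0, Laura=5, Trent=3
Event 3 (Kevin +3): Kevin: 0 -> 3. State: Dave=5, Kevin=3, Laura=5, Trent=3
Event 4 (Trent -3): Trent: 3 -> 0. State: Dave=5, Kevin=3, Laura=5, Trent=0
Event 5 (Dave -> Laura, 5): Dave: 5 -> 0, Laura: 5 -> 10. State: Dave=0, Kevin=3, Laura=10, Trent=0
Event 6 (Kevin -> Trent, 3): Kevin: 3 -> 0, Trent: 0 -> 3. State: Dave=0, Kevin=0, Laura=10, Trent=3
Event 7 (Dave +3): Dave: 0 -> 3. State: Dave=3, Kevin=0, Laura=10, Trent=3

Kevin's final count: 0

Answer: 0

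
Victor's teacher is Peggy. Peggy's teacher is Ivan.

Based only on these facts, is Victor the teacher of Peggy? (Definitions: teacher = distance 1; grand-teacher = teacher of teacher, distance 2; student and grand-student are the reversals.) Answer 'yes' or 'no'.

Reconstructing the teacher chain from the given facts:
  Ivan -> Peggy -> Victor
(each arrow means 'teacher of the next')
Positions in the chain (0 = top):
  position of Ivan: 0
  position of Peggy: 1
  position of Victor: 2

Victor is at position 2, Peggy is at position 1; signed distance (j - i) = -1.
'teacher' requires j - i = 1. Actual distance is -1, so the relation does NOT hold.

Answer: no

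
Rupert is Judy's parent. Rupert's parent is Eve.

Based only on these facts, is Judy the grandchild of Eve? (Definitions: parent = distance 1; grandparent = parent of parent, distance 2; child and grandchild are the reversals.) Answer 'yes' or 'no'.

Reconstructing the parent chain from the given facts:
  Eve -> Rupert -> Judy
(each arrow means 'parent of the next')
Positions in the chain (0 = top):
  position of Eve: 0
  position of Rupert: 1
  position of Judy: 2

Judy is at position 2, Eve is at position 0; signed distance (j - i) = -2.
'grandchild' requires j - i = -2. Actual distance is -2, so the relation HOLDS.

Answer: yes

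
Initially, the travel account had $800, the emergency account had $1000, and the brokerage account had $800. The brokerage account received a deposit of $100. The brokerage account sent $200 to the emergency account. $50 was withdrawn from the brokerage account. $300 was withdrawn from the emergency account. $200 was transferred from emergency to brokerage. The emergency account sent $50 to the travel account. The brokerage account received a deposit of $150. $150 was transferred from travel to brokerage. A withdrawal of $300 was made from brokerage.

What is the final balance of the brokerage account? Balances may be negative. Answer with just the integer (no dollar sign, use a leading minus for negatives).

Tracking account balances step by step:
Start: travel=800, emergency=1000, brokerage=800
Event 1 (deposit 100 to brokerage): brokerage: 800 + 100 = 900. Balances: travel=800, emergency=1000, brokerage=900
Event 2 (transfer 200 brokerage -> emergency): brokerage: 900 - 200 = 700, emergency: 1000 + 200 = 1200. Balances: travel=800, emergency=1200, brokerage=700
Event 3 (withdraw 50 from brokerage): brokerage: 700 - 50 = 650. Balances: travel=800, emergency=1200, brokerage=650
Event 4 (withdraw 300 from emergency): emergency: 1200 - 300 = 900. Balances: travel=800, emergency=900, brokerage=650
Event 5 (transfer 200 emergency -> brokerage): emergency: 900 - 200 = 700, brokerage: 650 + 200 = 850. Balances: travel=800, emergency=700, brokerage=850
Event 6 (transfer 50 emergency -> travel): emergency: 700 - 50 = 650, travel: 800 + 50 = 850. Balances: travel=850, emergency=650, brokerage=850
Event 7 (deposit 150 to brokerage): brokerage: 850 + 150 = 1000. Balances: travel=850, emergency=650, brokerage=1000
Event 8 (transfer 150 travel -> brokerage): travel: 850 - 150 = 700, brokerage: 1000 + 150 = 1150. Balances: travel=700, emergency=650, brokerage=1150
Event 9 (withdraw 300 from brokerage): brokerage: 1150 - 300 = 850. Balances: travel=700, emergency=650, brokerage=850

Final balance of brokerage: 850

Answer: 850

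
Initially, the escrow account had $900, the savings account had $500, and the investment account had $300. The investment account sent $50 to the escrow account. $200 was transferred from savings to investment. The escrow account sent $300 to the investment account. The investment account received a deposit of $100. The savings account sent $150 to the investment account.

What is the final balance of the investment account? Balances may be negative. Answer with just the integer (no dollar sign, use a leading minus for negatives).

Tracking account balances step by step:
Start: escrow=900, savings=500, investment=300
Event 1 (transfer 50 investment -> escrow): investment: 300 - 50 = 250, escrow: 900 + 50 = 950. Balances: escrow=950, savings=500, investment=250
Event 2 (transfer 200 savings -> investment): savings: 500 - 200 = 300, investment: 250 + 200 = 450. Balances: escrow=950, savings=300, investment=450
Event 3 (transfer 300 escrow -> investment): escrow: 950 - 300 = 650, investment: 450 + 300 = 750. Balances: escrow=650, savings=300, investment=750
Event 4 (deposit 100 to investment): investment: 750 + 100 = 850. Balances: escrow=650, savings=300, investment=850
Event 5 (transfer 150 savings -> investment): savings: 300 - 150 = 150, investment: 850 + 150 = 1000. Balances: escrow=650, savings=150, investment=1000

Final balance of investment: 1000

Answer: 1000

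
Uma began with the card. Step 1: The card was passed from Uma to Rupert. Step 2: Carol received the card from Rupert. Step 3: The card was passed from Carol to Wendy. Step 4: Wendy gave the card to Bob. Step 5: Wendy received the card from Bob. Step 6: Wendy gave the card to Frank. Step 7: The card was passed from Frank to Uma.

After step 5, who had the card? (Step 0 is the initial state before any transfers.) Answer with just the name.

Tracking the card holder through step 5:
After step 0 (start): Uma
After step 1: Rupert
After step 2: Carol
After step 3: Wendy
After step 4: Bob
After step 5: Wendy

At step 5, the holder is Wendy.

Answer: Wendy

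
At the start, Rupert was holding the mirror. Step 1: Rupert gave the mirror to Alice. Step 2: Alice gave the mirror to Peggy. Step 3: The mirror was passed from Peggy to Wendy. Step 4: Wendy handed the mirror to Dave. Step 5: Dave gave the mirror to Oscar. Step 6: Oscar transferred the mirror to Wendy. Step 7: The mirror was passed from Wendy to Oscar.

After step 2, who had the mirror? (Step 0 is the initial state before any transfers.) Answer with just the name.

Answer: Peggy

Derivation:
Tracking the mirror holder through step 2:
After step 0 (start): Rupert
After step 1: Alice
After step 2: Peggy

At step 2, the holder is Peggy.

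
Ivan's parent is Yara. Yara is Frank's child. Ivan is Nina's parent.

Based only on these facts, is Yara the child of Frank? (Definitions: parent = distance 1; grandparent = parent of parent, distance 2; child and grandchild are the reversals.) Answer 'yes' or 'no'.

Reconstructing the parent chain from the given facts:
  Frank -> Yara -> Ivan -> Nina
(each arrow means 'parent of the next')
Positions in the chain (0 = top):
  position of Frank: 0
  position of Yara: 1
  position of Ivan: 2
  position of Nina: 3

Yara is at position 1, Frank is at position 0; signed distance (j - i) = -1.
'child' requires j - i = -1. Actual distance is -1, so the relation HOLDS.

Answer: yes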